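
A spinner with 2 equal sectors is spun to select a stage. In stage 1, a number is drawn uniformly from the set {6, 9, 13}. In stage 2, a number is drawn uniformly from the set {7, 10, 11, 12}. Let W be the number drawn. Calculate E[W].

E[W | stage 1] = (6+9+13)/3 = 28/3.
E[W | stage 2] = (7+10+11+12)/4 = 10.
By the law of total expectation,
E[W] = (1/2)·(28/3) + (1/2)·(10) = 29/3.

29/3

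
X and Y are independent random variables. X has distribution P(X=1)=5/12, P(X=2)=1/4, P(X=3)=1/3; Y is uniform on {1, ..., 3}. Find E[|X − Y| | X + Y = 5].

1

P(X + Y = 5) = 7/36.
Summing |X−Y|·P(x,y) over outcomes with X + Y = 5 gives 7/36.
E[|X − Y| | X + Y = 5] = (7/36) / (7/36) = 1.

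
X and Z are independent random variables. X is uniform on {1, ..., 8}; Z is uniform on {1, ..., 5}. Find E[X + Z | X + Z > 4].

P(X + Z > 4) = 17/20.
Summing (X+Z)·P(x,y) over outcomes with X + Z > 4 gives 7.
E[X + Z | X + Z > 4] = (7) / (17/20) = 140/17.

140/17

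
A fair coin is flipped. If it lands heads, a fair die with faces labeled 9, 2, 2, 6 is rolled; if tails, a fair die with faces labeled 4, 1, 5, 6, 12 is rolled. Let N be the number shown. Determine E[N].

207/40

E[N | heads] = (9+2+2+6)/4 = 19/4.
E[N | tails] = (4+1+5+6+12)/5 = 28/5.
E[N] = (1/2)·(19/4) + (1/2)·(28/5) = 207/40.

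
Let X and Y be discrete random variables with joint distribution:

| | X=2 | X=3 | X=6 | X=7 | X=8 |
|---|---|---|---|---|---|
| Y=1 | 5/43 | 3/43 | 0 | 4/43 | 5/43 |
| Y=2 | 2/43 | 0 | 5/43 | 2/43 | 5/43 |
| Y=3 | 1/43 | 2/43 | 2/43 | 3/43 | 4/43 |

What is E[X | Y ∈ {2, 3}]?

161/26

P(Y ∈ {2, 3}) = 26/43.
Summing X·P(X=x,Y=y) over the conditioning event gives 161/43.
E[X | Y ∈ {2, 3}] = (161/43) / (26/43) = 161/26.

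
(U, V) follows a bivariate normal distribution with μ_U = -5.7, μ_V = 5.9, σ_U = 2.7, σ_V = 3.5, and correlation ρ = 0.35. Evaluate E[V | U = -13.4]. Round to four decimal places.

The regression of V on U has slope ρ·σ_V/σ_U and passes through (μ_U, μ_V).
E[V | U=-13.4] = 5.9 + (0.35)·(3.5/2.7)·(-13.4 − (-5.7)) = 5.9 + (0.4537)·(-7.7) = 2.4065.

2.4065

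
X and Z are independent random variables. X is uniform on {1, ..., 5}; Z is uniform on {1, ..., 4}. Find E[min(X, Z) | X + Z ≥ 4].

P(X + Z ≥ 4) = 17/20.
Summing min(X,Z)·P(x,y) over outcomes with X + Z ≥ 4 gives 37/20.
E[min(X, Z) | X + Z ≥ 4] = (37/20) / (17/20) = 37/17.

37/17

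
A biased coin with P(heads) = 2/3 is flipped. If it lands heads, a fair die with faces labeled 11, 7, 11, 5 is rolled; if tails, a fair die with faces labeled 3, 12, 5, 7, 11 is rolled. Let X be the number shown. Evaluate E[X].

E[X | heads] = (11+7+11+5)/4 = 17/2.
E[X | tails] = (3+12+5+7+11)/5 = 38/5.
E[X] = (2/3)·(17/2) + (1/3)·(38/5) = 41/5.

41/5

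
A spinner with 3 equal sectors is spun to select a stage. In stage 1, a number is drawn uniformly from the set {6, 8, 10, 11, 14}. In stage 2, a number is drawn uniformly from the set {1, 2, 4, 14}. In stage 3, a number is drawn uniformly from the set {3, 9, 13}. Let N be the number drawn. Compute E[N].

1403/180

E[N | stage 1] = (6+8+10+11+14)/5 = 49/5.
E[N | stage 2] = (1+2+4+14)/4 = 21/4.
E[N | stage 3] = (3+9+13)/3 = 25/3.
E[N] = (1/3)·(49/5) + (1/3)·(21/4) + (1/3)·(25/3) = 1403/180.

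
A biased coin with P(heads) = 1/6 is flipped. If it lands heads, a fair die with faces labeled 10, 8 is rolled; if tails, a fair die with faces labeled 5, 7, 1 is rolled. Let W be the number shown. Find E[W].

46/9

E[W | heads] = (10+8)/2 = 9.
E[W | tails] = (5+7+1)/3 = 13/3.
E[W] = (1/6)·(9) + (5/6)·(13/3) = 46/9.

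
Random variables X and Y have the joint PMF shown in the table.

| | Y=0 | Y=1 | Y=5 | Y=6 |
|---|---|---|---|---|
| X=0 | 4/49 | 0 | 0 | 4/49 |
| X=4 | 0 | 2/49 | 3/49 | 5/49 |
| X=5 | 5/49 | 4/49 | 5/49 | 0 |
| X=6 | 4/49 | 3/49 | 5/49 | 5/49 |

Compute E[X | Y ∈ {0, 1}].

P(Y ∈ {0, 1}) = 22/49.
Summing X·P(X=x,Y=y) over the conditioning event gives 95/49.
E[X | Y ∈ {0, 1}] = (95/49) / (22/49) = 95/22.

95/22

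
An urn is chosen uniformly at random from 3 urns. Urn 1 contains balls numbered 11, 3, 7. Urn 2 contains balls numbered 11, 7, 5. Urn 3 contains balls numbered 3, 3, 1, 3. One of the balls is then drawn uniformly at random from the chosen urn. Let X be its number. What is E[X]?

E[X | urn 1] = (11+3+7)/3 = 7.
E[X | urn 2] = (11+7+5)/3 = 23/3.
E[X | urn 3] = (3+3+1+3)/4 = 5/2.
By the law of total expectation,
E[X] = (1/3)·(7) + (1/3)·(23/3) + (1/3)·(5/2) = 103/18.

103/18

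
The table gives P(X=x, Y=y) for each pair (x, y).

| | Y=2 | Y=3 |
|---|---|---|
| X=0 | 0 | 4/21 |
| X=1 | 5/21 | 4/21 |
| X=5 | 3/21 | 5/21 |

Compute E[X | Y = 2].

5/2

P(Y = 2) = 8/21.
Σ X·P over the event = 1·(5/21) + 5·(3/21) = 20/21.
E[X | Y = 2] = (20/21) / (8/21) = 5/2.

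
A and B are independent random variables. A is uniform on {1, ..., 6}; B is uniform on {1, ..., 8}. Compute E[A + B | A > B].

7

P(A > B) = 5/16.
Summing (A+B)·P(x,y) over outcomes with A > B gives 35/16.
E[A + B | A > B] = (35/16) / (5/16) = 7.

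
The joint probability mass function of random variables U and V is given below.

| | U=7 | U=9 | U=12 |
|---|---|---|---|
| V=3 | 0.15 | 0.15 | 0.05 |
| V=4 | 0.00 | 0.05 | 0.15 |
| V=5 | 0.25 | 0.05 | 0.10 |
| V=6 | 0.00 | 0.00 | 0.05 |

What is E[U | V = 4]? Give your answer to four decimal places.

P(V = 4) = 0.20.
Σ U·P over the event = 9·(0.05) + 12·(0.15) = 2.25.
E[U | V = 4] = (2.25) / (0.20) = 11.2500.

11.2500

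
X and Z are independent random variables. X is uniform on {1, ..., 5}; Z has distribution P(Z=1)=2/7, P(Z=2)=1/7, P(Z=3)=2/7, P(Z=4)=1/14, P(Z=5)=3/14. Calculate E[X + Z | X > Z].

177/31

P(X > Z) = 31/70.
Summing (X+Z)·P(x,y) over outcomes with X > Z gives 177/70.
E[X + Z | X > Z] = (177/70) / (31/70) = 177/31.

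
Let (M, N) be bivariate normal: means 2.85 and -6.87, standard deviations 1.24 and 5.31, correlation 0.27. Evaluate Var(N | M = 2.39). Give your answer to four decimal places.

The conditional variance in a bivariate normal is σ_N²(1 − ρ²), independent of x.
Var(N | M=2.39) = (5.31)²·(1 − (0.27)²) = 28.1961·0.9271 = 26.1406.

26.1406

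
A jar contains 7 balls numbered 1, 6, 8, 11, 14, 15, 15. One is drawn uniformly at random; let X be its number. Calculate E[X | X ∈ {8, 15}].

38/3

P(X ∈ {8, 15}) = 3/7.
Σ over the event: 8·1/7 + 15·2/7 = 38/7.
E[X | X ∈ {8, 15}] = (38/7) / (3/7) = 38/3.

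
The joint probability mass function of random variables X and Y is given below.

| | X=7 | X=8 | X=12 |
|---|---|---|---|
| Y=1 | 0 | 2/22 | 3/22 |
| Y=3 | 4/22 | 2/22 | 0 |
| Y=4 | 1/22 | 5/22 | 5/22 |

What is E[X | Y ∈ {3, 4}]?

P(Y ∈ {3, 4}) = 17/22.
Σ X·P over the event = 7·(4/22) + 7·(1/22) + 8·(2/22) + 8·(5/22) + 12·(5/22) = 151/22.
E[X | Y ∈ {3, 4}] = (151/22) / (17/22) = 151/17.

151/17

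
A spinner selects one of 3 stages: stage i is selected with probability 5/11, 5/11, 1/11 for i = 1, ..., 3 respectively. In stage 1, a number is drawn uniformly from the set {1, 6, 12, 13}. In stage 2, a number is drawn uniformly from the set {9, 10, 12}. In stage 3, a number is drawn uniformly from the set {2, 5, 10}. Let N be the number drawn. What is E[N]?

292/33

E[N | stage 1] = (1+6+12+13)/4 = 8.
E[N | stage 2] = (9+10+12)/3 = 31/3.
E[N | stage 3] = (2+5+10)/3 = 17/3.
E[N] = (5/11)·(8) + (5/11)·(31/3) + (1/11)·(17/3) = 292/33.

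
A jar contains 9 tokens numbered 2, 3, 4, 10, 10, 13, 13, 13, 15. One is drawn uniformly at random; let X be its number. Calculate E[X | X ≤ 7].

3

P(X ≤ 7) = 1/3.
Σ over the event: 2·1/9 + 3·1/9 + 4·1/9 = 1.
E[X | X ≤ 7] = (1) / (1/3) = 3.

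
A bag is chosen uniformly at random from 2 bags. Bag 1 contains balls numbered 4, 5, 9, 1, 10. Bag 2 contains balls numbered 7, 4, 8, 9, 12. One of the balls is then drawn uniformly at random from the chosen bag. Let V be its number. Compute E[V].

69/10

E[V | bag 1] = (4+5+9+1+10)/5 = 29/5.
E[V | bag 2] = (7+4+8+9+12)/5 = 8.
By the law of total expectation,
E[V] = (1/2)·(29/5) + (1/2)·(8) = 69/10.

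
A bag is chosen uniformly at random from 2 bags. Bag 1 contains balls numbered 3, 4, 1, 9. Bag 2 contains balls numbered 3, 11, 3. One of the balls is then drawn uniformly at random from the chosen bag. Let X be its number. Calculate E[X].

119/24

E[X | bag 1] = (3+4+1+9)/4 = 17/4.
E[X | bag 2] = (3+11+3)/3 = 17/3.
By the law of total expectation,
E[X] = (1/2)·(17/4) + (1/2)·(17/3) = 119/24.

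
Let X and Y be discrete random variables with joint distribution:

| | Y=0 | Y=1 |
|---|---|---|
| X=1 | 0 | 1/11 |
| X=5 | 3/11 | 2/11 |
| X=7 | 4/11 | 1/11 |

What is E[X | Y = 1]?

P(Y = 1) = 4/11.
Σ X·P over the event = 1·(1/11) + 5·(2/11) + 7·(1/11) = 18/11.
E[X | Y = 1] = (18/11) / (4/11) = 9/2.

9/2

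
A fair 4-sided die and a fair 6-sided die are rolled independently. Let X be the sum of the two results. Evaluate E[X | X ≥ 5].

62/9

P(X ≥ 5) = 3/4.
Σ over the event: 5·1/6 + 6·1/6 + 7·1/6 + 8·1/8 + 9·1/12 + 10·1/24 = 31/6.
E[X | X ≥ 5] = (31/6) / (3/4) = 62/9.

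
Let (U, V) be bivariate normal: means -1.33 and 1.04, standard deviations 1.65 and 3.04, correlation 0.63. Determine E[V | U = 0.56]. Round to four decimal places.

For a bivariate normal, E[V | U=x] = μ_V + ρ·(σ_V/σ_U)·(x − μ_U).
E[V | U=0.56] = 1.04 + (0.63)·(3.04/1.65)·(0.56 − (-1.33)) = 1.04 + (1.16073)·(1.89) = 3.2338.

3.2338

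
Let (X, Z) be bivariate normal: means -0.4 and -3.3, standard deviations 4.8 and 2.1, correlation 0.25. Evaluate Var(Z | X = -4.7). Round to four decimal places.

4.1344

The conditional variance in a bivariate normal is σ_Z²(1 − ρ²), independent of x.
Var(Z | X=-4.7) = (2.1)²·(1 − (0.25)²) = 4.41·0.9375 = 4.1344.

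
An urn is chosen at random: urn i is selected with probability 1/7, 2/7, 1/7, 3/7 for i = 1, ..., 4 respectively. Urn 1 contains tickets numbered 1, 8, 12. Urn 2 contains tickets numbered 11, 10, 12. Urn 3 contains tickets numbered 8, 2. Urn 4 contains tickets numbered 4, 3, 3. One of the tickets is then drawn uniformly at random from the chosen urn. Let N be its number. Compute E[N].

44/7

E[N | urn 1] = (1+8+12)/3 = 7.
E[N | urn 2] = (11+10+12)/3 = 11.
E[N | urn 3] = (8+2)/2 = 5.
E[N | urn 4] = (4+3+3)/3 = 10/3.
By the law of total expectation,
E[N] = (1/7)·(7) + (2/7)·(11) + (1/7)·(5) + (3/7)·(10/3) = 44/7.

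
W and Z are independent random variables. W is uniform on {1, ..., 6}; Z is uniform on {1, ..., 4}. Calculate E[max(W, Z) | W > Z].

P(W > Z) = 7/12.
Summing max(W,Z)·P(x,y) over outcomes with W > Z gives 8/3.
E[max(W, Z) | W > Z] = (8/3) / (7/12) = 32/7.

32/7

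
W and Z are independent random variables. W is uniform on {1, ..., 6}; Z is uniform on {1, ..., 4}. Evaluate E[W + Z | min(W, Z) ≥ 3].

8

Outcomes with min(W, Z) ≥ 3: (3,3), (3,4), (4,3), (4,4), (5,3), (5,4), (6,3), (6,4), each with probability 1/24.
E[W + Z | min(W, Z) ≥ 3] = (6 + 7 + 7 + 8 + 8 + 9 + 9 + 10) / 8 = 8.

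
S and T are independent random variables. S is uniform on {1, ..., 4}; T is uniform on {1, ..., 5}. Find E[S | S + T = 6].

5/2

Outcomes with S + T = 6: (1,5), (2,4), (3,3), (4,2), each with probability 1/20.
E[S | S + T = 6] = (1 + 2 + 3 + 4) / 4 = 5/2.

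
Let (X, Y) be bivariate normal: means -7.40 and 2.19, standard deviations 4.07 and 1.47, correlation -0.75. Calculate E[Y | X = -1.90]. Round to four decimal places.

0.7001

The regression of Y on X has slope ρ·σ_Y/σ_X and passes through (μ_X, μ_Y).
E[Y | X=-1.90] = 2.19 + (-0.75)·(1.47/4.07)·(-1.90 − (-7.40)) = 2.19 + (-0.270885)·(5.5) = 0.7001.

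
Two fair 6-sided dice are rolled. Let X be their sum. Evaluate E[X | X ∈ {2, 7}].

44/7

P(X ∈ {2, 7}) = 7/36.
Σ over the event: 2·1/36 + 7·1/6 = 11/9.
E[X | X ∈ {2, 7}] = (11/9) / (7/36) = 44/7.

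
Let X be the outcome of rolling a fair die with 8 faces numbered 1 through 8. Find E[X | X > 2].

11/2

Given X > 2, X is equally likely to be any of {3, 4, 5, 6, 7, 8}.
E[X | X > 2] = (3 + 4 + 5 + 6 + 7 + 8) / 6 = 11/2.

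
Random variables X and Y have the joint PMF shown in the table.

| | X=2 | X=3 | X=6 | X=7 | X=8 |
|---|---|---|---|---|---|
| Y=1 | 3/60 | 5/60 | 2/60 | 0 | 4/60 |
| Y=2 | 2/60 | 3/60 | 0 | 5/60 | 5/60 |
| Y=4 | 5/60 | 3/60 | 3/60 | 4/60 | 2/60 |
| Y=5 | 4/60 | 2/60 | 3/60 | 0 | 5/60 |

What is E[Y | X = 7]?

P(X = 7) = 3/20.
Summing Y·P(X=x,Y=y) over the conditioning event gives 13/30.
E[Y | X = 7] = (13/30) / (3/20) = 26/9.

26/9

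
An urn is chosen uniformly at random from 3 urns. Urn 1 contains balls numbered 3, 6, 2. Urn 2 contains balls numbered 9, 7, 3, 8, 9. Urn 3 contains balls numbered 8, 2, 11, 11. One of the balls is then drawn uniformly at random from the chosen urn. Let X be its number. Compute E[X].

283/45

E[X | urn 1] = (3+6+2)/3 = 11/3.
E[X | urn 2] = (9+7+3+8+9)/5 = 36/5.
E[X | urn 3] = (8+2+11+11)/4 = 8.
By the law of total expectation,
E[X] = (1/3)·(11/3) + (1/3)·(36/5) + (1/3)·(8) = 283/45.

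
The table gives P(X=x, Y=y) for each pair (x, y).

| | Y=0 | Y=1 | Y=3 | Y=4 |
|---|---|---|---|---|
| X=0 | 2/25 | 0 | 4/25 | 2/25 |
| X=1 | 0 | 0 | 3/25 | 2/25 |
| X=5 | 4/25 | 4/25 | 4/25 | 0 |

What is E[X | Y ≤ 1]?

P(Y ≤ 1) = 2/5.
Σ X·P over the event = 0·(2/25) + 5·(4/25) + 5·(4/25) = 8/5.
E[X | Y ≤ 1] = (8/5) / (2/5) = 4.

4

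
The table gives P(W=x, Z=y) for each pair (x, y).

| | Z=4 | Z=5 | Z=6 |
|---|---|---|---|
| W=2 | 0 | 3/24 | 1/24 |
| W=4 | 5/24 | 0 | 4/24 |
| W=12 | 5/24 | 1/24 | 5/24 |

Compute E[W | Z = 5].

9/2

P(Z = 5) = 1/6.
Σ W·P over the event = 2·(3/24) + 12·(1/24) = 3/4.
E[W | Z = 5] = (3/4) / (1/6) = 9/2.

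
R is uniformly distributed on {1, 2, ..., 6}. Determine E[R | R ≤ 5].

3

Given R ≤ 5, R is equally likely to be any of {1, 2, 3, 4, 5}.
E[R | R ≤ 5] = (1 + 2 + 3 + 4 + 5) / 5 = 3.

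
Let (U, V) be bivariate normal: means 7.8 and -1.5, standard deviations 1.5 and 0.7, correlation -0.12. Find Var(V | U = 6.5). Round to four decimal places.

0.4829

Var(V | U=x) = (1 − ρ²)·σ_V².
Var(V | U=6.5) = (0.7)²·(1 − (-0.12)²) = 0.49·0.9856 = 0.4829.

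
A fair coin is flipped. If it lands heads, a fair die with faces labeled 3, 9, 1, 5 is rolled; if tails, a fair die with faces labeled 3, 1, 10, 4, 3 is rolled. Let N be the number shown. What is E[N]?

87/20

E[N | heads] = (3+9+1+5)/4 = 9/2.
E[N | tails] = (3+1+10+4+3)/5 = 21/5.
By the law of total expectation,
E[N] = (1/2)·(9/2) + (1/2)·(21/5) = 87/20.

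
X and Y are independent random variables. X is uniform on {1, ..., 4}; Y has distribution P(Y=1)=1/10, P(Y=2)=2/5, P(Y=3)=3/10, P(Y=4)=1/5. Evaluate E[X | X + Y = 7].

P(X + Y = 7) = 1/8.
Summing X·P(x,y) over outcomes with X + Y = 7 gives 9/20.
E[X | X + Y = 7] = (9/20) / (1/8) = 18/5.

18/5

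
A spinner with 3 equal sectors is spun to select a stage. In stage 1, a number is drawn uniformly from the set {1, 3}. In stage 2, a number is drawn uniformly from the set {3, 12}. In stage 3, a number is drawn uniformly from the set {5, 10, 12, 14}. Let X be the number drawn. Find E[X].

79/12

E[X | stage 1] = (1+3)/2 = 2.
E[X | stage 2] = (3+12)/2 = 15/2.
E[X | stage 3] = (5+10+12+14)/4 = 41/4.
By the law of total expectation,
E[X] = (1/3)·(2) + (1/3)·(15/2) + (1/3)·(41/4) = 79/12.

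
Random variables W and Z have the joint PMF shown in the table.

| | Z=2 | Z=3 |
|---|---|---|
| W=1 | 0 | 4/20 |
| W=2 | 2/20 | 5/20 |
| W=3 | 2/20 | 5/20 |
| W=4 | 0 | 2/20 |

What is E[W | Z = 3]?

37/16

P(Z = 3) = 4/5.
Summing W·P(W=x,Z=y) over the conditioning event gives 37/20.
E[W | Z = 3] = (37/20) / (4/5) = 37/16.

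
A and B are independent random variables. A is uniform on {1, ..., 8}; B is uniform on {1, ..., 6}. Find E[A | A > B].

P(A > B) = 9/16.
Summing A·P(x,y) over outcomes with A > B gives 10/3.
E[A | A > B] = (10/3) / (9/16) = 160/27.

160/27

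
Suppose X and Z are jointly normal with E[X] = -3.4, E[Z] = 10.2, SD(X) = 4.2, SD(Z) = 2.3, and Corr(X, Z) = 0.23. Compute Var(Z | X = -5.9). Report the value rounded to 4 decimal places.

The conditional variance in a bivariate normal is σ_Z²(1 − ρ²), independent of x.
Var(Z | X=-5.9) = (2.3)²·(1 − (0.23)²) = 5.29·0.9471 = 5.0102.

5.0102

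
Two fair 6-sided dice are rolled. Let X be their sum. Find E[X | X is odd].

7

P(X is odd) = 1/2.
Σ over the event: 3·1/18 + 5·1/9 + 7·1/6 + 9·1/9 + 11·1/18 = 7/2.
E[X | X is odd] = (7/2) / (1/2) = 7.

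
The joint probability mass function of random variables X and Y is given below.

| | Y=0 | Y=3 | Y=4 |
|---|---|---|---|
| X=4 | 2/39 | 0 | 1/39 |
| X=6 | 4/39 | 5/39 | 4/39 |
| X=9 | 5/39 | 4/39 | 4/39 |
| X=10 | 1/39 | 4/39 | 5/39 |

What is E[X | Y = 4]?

57/7

P(Y = 4) = 14/39.
Σ X·P over the event = 4·(1/39) + 6·(4/39) + 9·(4/39) + 10·(5/39) = 38/13.
E[X | Y = 4] = (38/13) / (14/39) = 57/7.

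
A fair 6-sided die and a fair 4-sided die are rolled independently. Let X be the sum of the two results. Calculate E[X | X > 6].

8

P(X > 6) = 5/12.
Σ over the event: 7·1/6 + 8·1/8 + 9·1/12 + 10·1/24 = 10/3.
E[X | X > 6] = (10/3) / (5/12) = 8.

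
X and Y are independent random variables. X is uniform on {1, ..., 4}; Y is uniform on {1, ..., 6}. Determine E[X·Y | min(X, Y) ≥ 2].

P(min(X, Y) ≥ 2) = 5/8.
Summing XY·P(x,y) over outcomes with min(X, Y) ≥ 2 gives 15/2.
E[X·Y | min(X, Y) ≥ 2] = (15/2) / (5/8) = 12.

12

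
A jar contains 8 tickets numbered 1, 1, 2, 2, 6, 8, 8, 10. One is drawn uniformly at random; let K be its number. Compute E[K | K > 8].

P(K > 8) = 1/8.
Σ over the event: 10·1/8 = 5/4.
E[K | K > 8] = (5/4) / (1/8) = 10.

10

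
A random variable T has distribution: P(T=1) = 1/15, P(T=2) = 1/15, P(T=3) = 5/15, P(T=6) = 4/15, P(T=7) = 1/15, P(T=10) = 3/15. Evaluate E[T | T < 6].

18/7

P(T < 6) = 7/15.
Σ over the event: 1·1/15 + 2·1/15 + 3·1/3 = 6/5.
E[T | T < 6] = (6/5) / (7/15) = 18/7.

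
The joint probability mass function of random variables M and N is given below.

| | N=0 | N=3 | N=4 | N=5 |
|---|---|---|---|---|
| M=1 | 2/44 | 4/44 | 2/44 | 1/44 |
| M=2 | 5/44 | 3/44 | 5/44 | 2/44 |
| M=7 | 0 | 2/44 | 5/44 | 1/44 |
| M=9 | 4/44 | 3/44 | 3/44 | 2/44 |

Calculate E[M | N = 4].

74/15

P(N = 4) = 15/44.
Σ M·P over the event = 1·(2/44) + 2·(5/44) + 7·(5/44) + 9·(3/44) = 37/22.
E[M | N = 4] = (37/22) / (15/44) = 74/15.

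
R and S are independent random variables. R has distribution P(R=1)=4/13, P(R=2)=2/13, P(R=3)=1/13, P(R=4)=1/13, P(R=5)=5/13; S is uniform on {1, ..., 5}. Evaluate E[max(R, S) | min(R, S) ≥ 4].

59/12

P(min(R, S) ≥ 4) = 12/65.
Summing max(R,S)·P(x,y) over outcomes with min(R, S) ≥ 4 gives 59/65.
E[max(R, S) | min(R, S) ≥ 4] = (59/65) / (12/65) = 59/12.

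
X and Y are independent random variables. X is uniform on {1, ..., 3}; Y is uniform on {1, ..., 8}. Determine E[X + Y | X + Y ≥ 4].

148/21

P(X + Y ≥ 4) = 7/8.
Summing (X+Y)·P(x,y) over outcomes with X + Y ≥ 4 gives 37/6.
E[X + Y | X + Y ≥ 4] = (37/6) / (7/8) = 148/21.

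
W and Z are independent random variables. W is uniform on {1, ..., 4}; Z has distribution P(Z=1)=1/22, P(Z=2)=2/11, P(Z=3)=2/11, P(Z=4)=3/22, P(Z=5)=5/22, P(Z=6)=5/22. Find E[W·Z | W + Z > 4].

P(W + Z > 4) = 73/88.
Summing WZ·P(x,y) over outcomes with W + Z > 4 gives 419/44.
E[W·Z | W + Z > 4] = (419/44) / (73/88) = 838/73.

838/73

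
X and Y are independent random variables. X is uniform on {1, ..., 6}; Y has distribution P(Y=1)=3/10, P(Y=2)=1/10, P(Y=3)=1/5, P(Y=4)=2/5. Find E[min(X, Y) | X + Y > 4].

P(X + Y > 4) = 47/60.
Summing min(X,Y)·P(x,y) over outcomes with X + Y > 4 gives 39/20.
E[min(X, Y) | X + Y > 4] = (39/20) / (47/60) = 117/47.

117/47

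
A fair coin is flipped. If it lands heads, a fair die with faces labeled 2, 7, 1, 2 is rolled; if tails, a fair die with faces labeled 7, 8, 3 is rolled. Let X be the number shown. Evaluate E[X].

E[X | heads] = (2+7+1+2)/4 = 3.
E[X | tails] = (7+8+3)/3 = 6.
By the law of total expectation,
E[X] = (1/2)·(3) + (1/2)·(6) = 9/2.

9/2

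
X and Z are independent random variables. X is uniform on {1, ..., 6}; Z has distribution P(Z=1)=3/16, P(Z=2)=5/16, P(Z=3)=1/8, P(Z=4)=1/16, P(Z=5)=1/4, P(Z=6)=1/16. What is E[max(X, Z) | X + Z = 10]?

16/3

P(X + Z = 10) = 1/16.
Summing max(X,Z)·P(x,y) over outcomes with X + Z = 10 gives 1/3.
E[max(X, Z) | X + Z = 10] = (1/3) / (1/16) = 16/3.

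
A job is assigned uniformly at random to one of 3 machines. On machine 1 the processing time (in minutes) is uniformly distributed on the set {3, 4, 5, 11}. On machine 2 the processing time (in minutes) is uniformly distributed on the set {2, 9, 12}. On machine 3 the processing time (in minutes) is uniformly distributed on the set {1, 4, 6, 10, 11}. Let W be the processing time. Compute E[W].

E[W | machine 1] = (3+4+5+11)/4 = 23/4.
E[W | machine 2] = (2+9+12)/3 = 23/3.
E[W | machine 3] = (1+4+6+10+11)/5 = 32/5.
E[W] = (1/3)·(23/4) + (1/3)·(23/3) + (1/3)·(32/5) = 1189/180.

1189/180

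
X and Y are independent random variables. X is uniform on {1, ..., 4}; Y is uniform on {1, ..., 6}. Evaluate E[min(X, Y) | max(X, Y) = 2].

4/3

Outcomes with max(X, Y) = 2: (1,2), (2,1), (2,2), each with probability 1/24.
E[min(X, Y) | max(X, Y) = 2] = (1 + 1 + 2) / 3 = 4/3.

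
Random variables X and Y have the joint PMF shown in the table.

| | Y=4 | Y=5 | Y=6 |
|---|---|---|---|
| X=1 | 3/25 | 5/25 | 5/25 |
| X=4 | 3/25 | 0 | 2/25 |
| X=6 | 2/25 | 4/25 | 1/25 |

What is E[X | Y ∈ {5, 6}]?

48/17

P(Y ∈ {5, 6}) = 17/25.
Σ X·P over the event = 1·(5/25) + 1·(5/25) + 4·(2/25) + 6·(4/25) + 6·(1/25) = 48/25.
E[X | Y ∈ {5, 6}] = (48/25) / (17/25) = 48/17.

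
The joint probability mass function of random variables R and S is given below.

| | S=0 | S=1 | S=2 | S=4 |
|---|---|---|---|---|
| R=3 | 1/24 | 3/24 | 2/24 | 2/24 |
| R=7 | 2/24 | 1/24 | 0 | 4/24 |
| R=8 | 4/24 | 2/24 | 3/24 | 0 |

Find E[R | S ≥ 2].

64/11

P(S ≥ 2) = 11/24.
Σ R·P over the event = 3·(2/24) + 3·(2/24) + 7·(4/24) + 8·(3/24) = 8/3.
E[R | S ≥ 2] = (8/3) / (11/24) = 64/11.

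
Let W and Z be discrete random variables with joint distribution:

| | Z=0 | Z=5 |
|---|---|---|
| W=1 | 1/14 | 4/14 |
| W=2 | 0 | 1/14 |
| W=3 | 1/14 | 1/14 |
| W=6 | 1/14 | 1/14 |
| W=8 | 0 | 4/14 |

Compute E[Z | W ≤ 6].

P(W ≤ 6) = 5/7.
Σ Z·P over the event = 0·(1/14) + 5·(4/14) + 5·(1/14) + 0·(1/14) + 5·(1/14) + 0·(1/14) + 5·(1/14) = 5/2.
E[Z | W ≤ 6] = (5/2) / (5/7) = 7/2.

7/2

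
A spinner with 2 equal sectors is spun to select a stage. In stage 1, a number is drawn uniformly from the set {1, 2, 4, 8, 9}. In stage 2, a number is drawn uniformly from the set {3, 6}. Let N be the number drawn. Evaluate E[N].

93/20

E[N | stage 1] = (1+2+4+8+9)/5 = 24/5.
E[N | stage 2] = (3+6)/2 = 9/2.
By the law of total expectation,
E[N] = (1/2)·(24/5) + (1/2)·(9/2) = 93/20.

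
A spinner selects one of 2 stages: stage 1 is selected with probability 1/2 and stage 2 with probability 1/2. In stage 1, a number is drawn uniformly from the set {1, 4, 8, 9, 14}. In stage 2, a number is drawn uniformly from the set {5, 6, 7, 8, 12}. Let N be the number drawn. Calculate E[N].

37/5

E[N | stage 1] = (1+4+8+9+14)/5 = 36/5.
E[N | stage 2] = (5+6+7+8+12)/5 = 38/5.
E[N] = (1/2)·(36/5) + (1/2)·(38/5) = 37/5.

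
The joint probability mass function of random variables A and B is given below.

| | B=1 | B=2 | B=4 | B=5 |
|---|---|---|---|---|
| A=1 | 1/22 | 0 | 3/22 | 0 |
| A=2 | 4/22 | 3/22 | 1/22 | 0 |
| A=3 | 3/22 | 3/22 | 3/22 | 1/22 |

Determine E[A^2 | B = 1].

11/2

P(B = 1) = 4/11.
Σ A^2·P over the event = 1·(1/22) + 4·(4/22) + 9·(3/22) = 2.
E[A^2 | B = 1] = (2) / (4/11) = 11/2.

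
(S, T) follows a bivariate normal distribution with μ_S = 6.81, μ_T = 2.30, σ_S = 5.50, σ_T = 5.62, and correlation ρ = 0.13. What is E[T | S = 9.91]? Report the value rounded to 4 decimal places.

The regression of T on S has slope ρ·σ_T/σ_S and passes through (μ_S, μ_T).
E[T | S=9.91] = 2.30 + (0.13)·(5.62/5.50)·(9.91 − (6.81)) = 2.30 + (0.13284)·(3.1) = 2.7118.

2.7118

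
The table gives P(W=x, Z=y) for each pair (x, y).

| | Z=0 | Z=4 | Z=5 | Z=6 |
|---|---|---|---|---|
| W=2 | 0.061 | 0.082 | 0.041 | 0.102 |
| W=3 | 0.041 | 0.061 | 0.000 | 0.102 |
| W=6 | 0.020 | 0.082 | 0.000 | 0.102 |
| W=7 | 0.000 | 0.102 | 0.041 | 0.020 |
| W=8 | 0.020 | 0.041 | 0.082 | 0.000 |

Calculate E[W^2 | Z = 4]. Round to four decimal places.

P(Z = 4) = 0.368.
Σ W^2·P over the event = 4·(0.082) + 9·(0.061) + 36·(0.082) + 49·(0.102) + 64·(0.041) = 11.451.
E[W^2 | Z = 4] = (11.451) / (0.368) = 31.1168.

31.1168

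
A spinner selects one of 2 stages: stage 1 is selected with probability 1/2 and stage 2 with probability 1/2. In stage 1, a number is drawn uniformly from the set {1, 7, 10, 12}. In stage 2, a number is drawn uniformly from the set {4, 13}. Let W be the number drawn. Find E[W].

E[W | stage 1] = (1+7+10+12)/4 = 15/2.
E[W | stage 2] = (4+13)/2 = 17/2.
E[W] = (1/2)·(15/2) + (1/2)·(17/2) = 8.

8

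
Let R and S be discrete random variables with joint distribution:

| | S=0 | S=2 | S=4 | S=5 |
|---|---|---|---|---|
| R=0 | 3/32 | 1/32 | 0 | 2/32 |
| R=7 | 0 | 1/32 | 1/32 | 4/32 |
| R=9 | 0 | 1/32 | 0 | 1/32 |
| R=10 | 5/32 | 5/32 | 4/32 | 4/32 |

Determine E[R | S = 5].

7

P(S = 5) = 11/32.
Σ R·P over the event = 0·(2/32) + 7·(4/32) + 9·(1/32) + 10·(4/32) = 77/32.
E[R | S = 5] = (77/32) / (11/32) = 7.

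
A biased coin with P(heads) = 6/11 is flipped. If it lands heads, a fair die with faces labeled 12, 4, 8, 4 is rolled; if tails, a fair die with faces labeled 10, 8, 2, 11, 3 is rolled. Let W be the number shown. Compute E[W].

E[W | heads] = (12+4+8+4)/4 = 7.
E[W | tails] = (10+8+2+11+3)/5 = 34/5.
E[W] = (6/11)·(7) + (5/11)·(34/5) = 76/11.

76/11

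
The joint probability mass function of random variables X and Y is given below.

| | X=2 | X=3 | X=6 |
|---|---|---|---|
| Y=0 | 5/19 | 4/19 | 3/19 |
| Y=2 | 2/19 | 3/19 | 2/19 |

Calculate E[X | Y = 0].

P(Y = 0) = 12/19.
Σ X·P over the event = 2·(5/19) + 3·(4/19) + 6·(3/19) = 40/19.
E[X | Y = 0] = (40/19) / (12/19) = 10/3.

10/3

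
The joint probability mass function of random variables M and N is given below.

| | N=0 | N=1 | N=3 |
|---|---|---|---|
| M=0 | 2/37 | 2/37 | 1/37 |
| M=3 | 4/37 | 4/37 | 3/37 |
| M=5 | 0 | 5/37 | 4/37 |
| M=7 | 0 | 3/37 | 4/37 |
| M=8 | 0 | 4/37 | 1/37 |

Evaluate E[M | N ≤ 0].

P(N ≤ 0) = 6/37.
Σ M·P over the event = 0·(2/37) + 3·(4/37) = 12/37.
E[M | N ≤ 0] = (12/37) / (6/37) = 2.

2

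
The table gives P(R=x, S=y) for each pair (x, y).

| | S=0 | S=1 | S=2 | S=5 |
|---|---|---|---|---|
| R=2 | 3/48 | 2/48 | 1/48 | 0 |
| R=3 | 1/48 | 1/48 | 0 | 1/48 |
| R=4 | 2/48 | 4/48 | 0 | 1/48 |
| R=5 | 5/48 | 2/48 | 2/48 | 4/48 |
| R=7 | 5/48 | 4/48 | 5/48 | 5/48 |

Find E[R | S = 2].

P(S = 2) = 1/6.
Σ R·P over the event = 2·(1/48) + 5·(2/48) + 7·(5/48) = 47/48.
E[R | S = 2] = (47/48) / (1/6) = 47/8.

47/8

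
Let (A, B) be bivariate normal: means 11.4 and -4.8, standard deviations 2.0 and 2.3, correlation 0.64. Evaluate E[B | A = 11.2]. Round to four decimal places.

For a bivariate normal, E[B | A=x] = μ_B + ρ·(σ_B/σ_A)·(x − μ_A).
E[B | A=11.2] = -4.8 + (0.64)·(2.3/2.0)·(11.2 − (11.4)) = -4.8 + (0.736)·(-0.2) = -4.9472.

-4.9472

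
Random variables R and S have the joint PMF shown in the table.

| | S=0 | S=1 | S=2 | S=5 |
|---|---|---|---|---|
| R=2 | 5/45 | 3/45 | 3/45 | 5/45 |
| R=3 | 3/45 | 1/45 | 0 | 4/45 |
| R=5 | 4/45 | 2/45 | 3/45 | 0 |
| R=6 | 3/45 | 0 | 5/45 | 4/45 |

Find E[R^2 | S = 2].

267/11

P(S = 2) = 11/45.
Σ R^2·P over the event = 4·(3/45) + 25·(3/45) + 36·(5/45) = 89/15.
E[R^2 | S = 2] = (89/15) / (11/45) = 267/11.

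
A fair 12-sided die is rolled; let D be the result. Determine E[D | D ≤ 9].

Given D ≤ 9, D is equally likely to be any of {1, 2, 3, 4, 5, 6, 7, 8, 9}.
E[D | D ≤ 9] = (1 + 2 + 3 + 4 + 5 + 6 + 7 + 8 + 9) / 9 = 5.

5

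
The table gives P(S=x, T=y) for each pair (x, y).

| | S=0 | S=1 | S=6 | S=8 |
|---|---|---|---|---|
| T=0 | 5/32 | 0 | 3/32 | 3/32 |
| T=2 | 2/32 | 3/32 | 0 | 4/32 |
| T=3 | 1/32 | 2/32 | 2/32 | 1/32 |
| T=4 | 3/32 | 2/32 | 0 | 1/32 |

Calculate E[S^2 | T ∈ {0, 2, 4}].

625/26

P(T ∈ {0, 2, 4}) = 13/16.
Summing S^2·P(S=x,T=y) over the conditioning event gives 625/32.
E[S^2 | T ∈ {0, 2, 4}] = (625/32) / (13/16) = 625/26.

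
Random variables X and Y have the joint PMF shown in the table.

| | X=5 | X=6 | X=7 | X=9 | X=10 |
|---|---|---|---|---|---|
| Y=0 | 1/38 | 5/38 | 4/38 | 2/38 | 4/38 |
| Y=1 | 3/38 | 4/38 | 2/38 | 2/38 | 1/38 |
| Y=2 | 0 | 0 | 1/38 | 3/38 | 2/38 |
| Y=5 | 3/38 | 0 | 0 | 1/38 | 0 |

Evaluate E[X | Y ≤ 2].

P(Y ≤ 2) = 17/19.
Summing X·P(X=x,Y=y) over the conditioning event gives 128/19.
E[X | Y ≤ 2] = (128/19) / (17/19) = 128/17.

128/17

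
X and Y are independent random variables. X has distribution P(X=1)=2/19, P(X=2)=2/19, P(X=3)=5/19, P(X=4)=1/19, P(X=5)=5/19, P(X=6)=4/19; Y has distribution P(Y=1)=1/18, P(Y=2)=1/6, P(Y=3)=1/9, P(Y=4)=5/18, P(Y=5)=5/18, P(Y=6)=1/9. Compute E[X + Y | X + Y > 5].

P(X + Y > 5) = 287/342.
Summing (X+Y)·P(x,y) over outcomes with X + Y > 5 gives 404/57.
E[X + Y | X + Y > 5] = (404/57) / (287/342) = 2424/287.

2424/287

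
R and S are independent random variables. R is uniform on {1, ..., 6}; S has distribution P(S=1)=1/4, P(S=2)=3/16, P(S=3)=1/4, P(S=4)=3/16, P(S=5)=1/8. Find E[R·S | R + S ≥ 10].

26

P(R + S ≥ 10) = 7/96.
Summing RS·P(x,y) over outcomes with R + S ≥ 10 gives 91/48.
E[R·S | R + S ≥ 10] = (91/48) / (7/96) = 26.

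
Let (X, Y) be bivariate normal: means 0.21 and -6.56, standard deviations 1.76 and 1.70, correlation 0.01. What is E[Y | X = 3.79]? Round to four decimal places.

E[Y | X=x] = μ_Y + ρ(σ_Y/σ_X)(x − μ_X) for jointly normal variables.
E[Y | X=3.79] = -6.56 + (0.01)·(1.70/1.76)·(3.79 − (0.21)) = -6.56 + (0.0096591)·(3.58) = -6.5254.

-6.5254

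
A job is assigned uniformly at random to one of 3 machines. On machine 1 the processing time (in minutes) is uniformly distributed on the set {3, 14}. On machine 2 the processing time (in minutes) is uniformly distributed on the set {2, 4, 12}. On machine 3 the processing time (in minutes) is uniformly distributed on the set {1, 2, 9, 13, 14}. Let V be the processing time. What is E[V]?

E[V | machine 1] = (3+14)/2 = 17/2.
E[V | machine 2] = (2+4+12)/3 = 6.
E[V | machine 3] = (1+2+9+13+14)/5 = 39/5.
E[V] = (1/3)·(17/2) + (1/3)·(6) + (1/3)·(39/5) = 223/30.

223/30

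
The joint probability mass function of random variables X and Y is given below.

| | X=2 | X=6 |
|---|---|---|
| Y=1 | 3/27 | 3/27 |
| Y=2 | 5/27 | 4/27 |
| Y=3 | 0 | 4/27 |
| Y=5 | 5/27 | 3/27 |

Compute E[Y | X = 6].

P(X = 6) = 14/27.
Σ Y·P over the event = 1·(3/27) + 2·(4/27) + 3·(4/27) + 5·(3/27) = 38/27.
E[Y | X = 6] = (38/27) / (14/27) = 19/7.

19/7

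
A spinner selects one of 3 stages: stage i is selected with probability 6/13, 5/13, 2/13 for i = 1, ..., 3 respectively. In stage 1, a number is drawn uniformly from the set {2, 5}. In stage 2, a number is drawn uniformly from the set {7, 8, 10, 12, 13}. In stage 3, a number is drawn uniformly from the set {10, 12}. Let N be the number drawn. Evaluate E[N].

93/13

E[N | stage 1] = (2+5)/2 = 7/2.
E[N | stage 2] = (7+8+10+12+13)/5 = 10.
E[N | stage 3] = (10+12)/2 = 11.
E[N] = (6/13)·(7/2) + (5/13)·(10) + (2/13)·(11) = 93/13.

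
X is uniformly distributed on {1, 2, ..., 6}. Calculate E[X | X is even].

Given X is even, X is equally likely to be any of {2, 4, 6}.
E[X | X is even] = (2 + 4 + 6) / 3 = 4.

4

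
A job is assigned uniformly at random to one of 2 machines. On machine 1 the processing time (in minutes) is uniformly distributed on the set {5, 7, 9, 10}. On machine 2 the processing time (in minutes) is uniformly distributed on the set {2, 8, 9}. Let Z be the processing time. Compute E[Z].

E[Z | machine 1] = (5+7+9+10)/4 = 31/4.
E[Z | machine 2] = (2+8+9)/3 = 19/3.
E[Z] = (1/2)·(31/4) + (1/2)·(19/3) = 169/24.

169/24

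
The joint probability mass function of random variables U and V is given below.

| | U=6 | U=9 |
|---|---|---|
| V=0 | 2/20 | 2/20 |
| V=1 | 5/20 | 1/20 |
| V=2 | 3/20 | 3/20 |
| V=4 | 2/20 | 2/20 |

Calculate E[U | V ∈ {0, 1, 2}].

P(V ∈ {0, 1, 2}) = 4/5.
Σ U·P over the event = 6·(2/20) + 6·(5/20) + 6·(3/20) + 9·(2/20) + 9·(1/20) + 9·(3/20) = 57/10.
E[U | V ∈ {0, 1, 2}] = (57/10) / (4/5) = 57/8.

57/8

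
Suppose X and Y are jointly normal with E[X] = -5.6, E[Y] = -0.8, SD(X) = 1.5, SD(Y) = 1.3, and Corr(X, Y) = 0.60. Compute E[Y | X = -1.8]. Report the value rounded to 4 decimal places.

For a bivariate normal, E[Y | X=x] = μ_Y + ρ·(σ_Y/σ_X)·(x − μ_X).
E[Y | X=-1.8] = -0.8 + (0.60)·(1.3/1.5)·(-1.8 − (-5.6)) = -0.8 + (0.52)·(3.8) = 1.1760.

1.1760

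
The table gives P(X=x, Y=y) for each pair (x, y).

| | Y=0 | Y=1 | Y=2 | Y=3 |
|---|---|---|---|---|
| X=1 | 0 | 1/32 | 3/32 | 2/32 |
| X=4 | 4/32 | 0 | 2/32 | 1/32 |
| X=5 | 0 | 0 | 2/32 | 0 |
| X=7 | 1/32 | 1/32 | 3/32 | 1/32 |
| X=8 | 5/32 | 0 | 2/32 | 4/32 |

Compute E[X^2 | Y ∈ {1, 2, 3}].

733/22

P(Y ∈ {1, 2, 3}) = 11/16.
Summing X^2·P(X=x,Y=y) over the conditioning event gives 733/32.
E[X^2 | Y ∈ {1, 2, 3}] = (733/32) / (11/16) = 733/22.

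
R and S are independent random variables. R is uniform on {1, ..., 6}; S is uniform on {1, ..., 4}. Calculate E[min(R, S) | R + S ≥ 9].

11/3

P(R + S ≥ 9) = 1/8.
Summing min(R,S)·P(x,y) over outcomes with R + S ≥ 9 gives 11/24.
E[min(R, S) | R + S ≥ 9] = (11/24) / (1/8) = 11/3.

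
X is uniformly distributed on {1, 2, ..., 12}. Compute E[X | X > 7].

10

Given X > 7, X is equally likely to be any of {8, 9, 10, 11, 12}.
E[X | X > 7] = (8 + 9 + 10 + 11 + 12) / 5 = 10.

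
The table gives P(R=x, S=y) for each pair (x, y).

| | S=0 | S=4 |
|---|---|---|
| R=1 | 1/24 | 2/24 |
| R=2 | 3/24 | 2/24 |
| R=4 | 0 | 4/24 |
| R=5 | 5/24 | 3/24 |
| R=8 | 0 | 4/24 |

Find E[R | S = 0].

32/9

P(S = 0) = 3/8.
Σ R·P over the event = 1·(1/24) + 2·(3/24) + 5·(5/24) = 4/3.
E[R | S = 0] = (4/3) / (3/8) = 32/9.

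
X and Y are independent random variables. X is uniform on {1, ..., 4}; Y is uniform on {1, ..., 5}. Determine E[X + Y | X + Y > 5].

7

Outcomes with X + Y > 5: (1,5), (2,4), (2,5), (3,3), (3,4), (3,5), (4,2), (4,3), (4,4), (4,5), each with probability 1/20.
E[X + Y | X + Y > 5] = (6 + 6 + 7 + 6 + 7 + 8 + 6 + 7 + 8 + 9) / 10 = 7.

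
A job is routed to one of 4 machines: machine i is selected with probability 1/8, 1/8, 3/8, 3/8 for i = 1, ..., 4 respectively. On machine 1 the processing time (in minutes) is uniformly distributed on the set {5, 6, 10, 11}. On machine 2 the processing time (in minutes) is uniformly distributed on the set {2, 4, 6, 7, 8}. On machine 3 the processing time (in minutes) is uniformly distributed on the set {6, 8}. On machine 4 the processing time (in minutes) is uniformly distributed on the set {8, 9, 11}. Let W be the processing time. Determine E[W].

39/5

E[W | machine 1] = (5+6+10+11)/4 = 8.
E[W | machine 2] = (2+4+6+7+8)/5 = 27/5.
E[W | machine 3] = (6+8)/2 = 7.
E[W | machine 4] = (8+9+11)/3 = 28/3.
E[W] = (1/8)·(8) + (1/8)·(27/5) + (3/8)·(7) + (3/8)·(28/3) = 39/5.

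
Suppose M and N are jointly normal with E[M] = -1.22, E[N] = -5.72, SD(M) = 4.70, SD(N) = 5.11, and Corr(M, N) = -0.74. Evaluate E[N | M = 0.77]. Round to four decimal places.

For a bivariate normal, E[N | M=x] = μ_N + ρ·(σ_N/σ_M)·(x − μ_M).
E[N | M=0.77] = -5.72 + (-0.74)·(5.11/4.70)·(0.77 − (-1.22)) = -5.72 + (-0.80455)·(1.99) = -7.3211.

-7.3211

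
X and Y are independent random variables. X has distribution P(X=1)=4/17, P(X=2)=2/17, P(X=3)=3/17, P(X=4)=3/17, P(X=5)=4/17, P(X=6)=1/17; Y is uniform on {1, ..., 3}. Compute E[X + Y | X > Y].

195/32

P(X > Y) = 32/51.
Summing (X+Y)·P(x,y) over outcomes with X > Y gives 65/17.
E[X + Y | X > Y] = (65/17) / (32/51) = 195/32.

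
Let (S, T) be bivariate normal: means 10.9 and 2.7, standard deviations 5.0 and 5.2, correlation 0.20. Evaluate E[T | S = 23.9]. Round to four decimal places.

For a bivariate normal, E[T | S=x] = μ_T + ρ·(σ_T/σ_S)·(x − μ_S).
E[T | S=23.9] = 2.7 + (0.20)·(5.2/5.0)·(23.9 − (10.9)) = 2.7 + (0.208)·(13) = 5.4040.

5.4040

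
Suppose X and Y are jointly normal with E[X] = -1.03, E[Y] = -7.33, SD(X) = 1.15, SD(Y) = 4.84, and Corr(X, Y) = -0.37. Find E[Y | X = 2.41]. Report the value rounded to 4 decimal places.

-12.6868

E[Y | X=x] = μ_Y + ρ(σ_Y/σ_X)(x − μ_X) for jointly normal variables.
E[Y | X=2.41] = -7.33 + (-0.37)·(4.84/1.15)·(2.41 − (-1.03)) = -7.33 + (-1.5572)·(3.44) = -12.6868.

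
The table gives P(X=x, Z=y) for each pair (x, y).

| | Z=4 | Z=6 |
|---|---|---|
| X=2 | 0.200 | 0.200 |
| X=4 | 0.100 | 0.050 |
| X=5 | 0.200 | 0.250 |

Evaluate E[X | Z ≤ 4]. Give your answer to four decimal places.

3.6000

P(Z ≤ 4) = 0.500.
Summing X·P(X=x,Z=y) over the conditioning event gives 1.800.
E[X | Z ≤ 4] = (1.800) / (0.500) = 3.6000.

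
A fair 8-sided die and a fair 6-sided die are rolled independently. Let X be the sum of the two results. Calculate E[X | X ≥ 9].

32/3

P(X ≥ 9) = 7/16.
Σ over the event: 9·1/8 + 10·5/48 + 11·1/12 + 12·1/16 + 13·1/24 + 14·1/48 = 14/3.
E[X | X ≥ 9] = (14/3) / (7/16) = 32/3.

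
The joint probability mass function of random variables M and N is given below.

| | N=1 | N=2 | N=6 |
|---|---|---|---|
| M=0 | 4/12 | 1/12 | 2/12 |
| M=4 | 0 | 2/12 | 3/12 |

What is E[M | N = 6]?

P(N = 6) = 5/12.
Summing M·P(M=x,N=y) over the conditioning event gives 1.
E[M | N = 6] = (1) / (5/12) = 12/5.

12/5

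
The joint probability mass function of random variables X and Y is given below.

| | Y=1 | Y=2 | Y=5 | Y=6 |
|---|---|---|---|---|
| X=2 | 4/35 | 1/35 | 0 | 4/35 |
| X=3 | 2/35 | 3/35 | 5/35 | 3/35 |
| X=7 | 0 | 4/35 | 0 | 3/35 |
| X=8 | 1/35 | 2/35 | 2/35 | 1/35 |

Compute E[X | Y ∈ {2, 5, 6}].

P(Y ∈ {2, 5, 6}) = 4/5.
Summing X·P(X=x,Y=y) over the conditioning event gives 132/35.
E[X | Y ∈ {2, 5, 6}] = (132/35) / (4/5) = 33/7.

33/7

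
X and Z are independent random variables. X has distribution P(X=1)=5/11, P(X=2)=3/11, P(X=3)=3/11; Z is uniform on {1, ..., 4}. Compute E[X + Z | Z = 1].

P(Z = 1) = 1/4.
Summing (X+Z)·P(x,y) over outcomes with Z = 1 gives 31/44.
E[X + Z | Z = 1] = (31/44) / (1/4) = 31/11.

31/11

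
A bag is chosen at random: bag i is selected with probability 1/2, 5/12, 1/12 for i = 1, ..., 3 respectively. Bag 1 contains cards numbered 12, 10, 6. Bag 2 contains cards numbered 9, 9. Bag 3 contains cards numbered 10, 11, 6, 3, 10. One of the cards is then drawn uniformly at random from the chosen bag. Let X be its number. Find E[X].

109/12

E[X | bag 1] = (12+10+6)/3 = 28/3.
E[X | bag 2] = (9+9)/2 = 9.
E[X | bag 3] = (10+11+6+3+10)/5 = 8.
By the law of total expectation,
E[X] = (1/2)·(28/3) + (5/12)·(9) + (1/12)·(8) = 109/12.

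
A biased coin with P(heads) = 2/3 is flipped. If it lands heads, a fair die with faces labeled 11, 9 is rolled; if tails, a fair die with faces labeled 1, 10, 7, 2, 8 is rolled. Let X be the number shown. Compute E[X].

128/15

E[X | heads] = (11+9)/2 = 10.
E[X | tails] = (1+10+7+2+8)/5 = 28/5.
E[X] = (2/3)·(10) + (1/3)·(28/5) = 128/15.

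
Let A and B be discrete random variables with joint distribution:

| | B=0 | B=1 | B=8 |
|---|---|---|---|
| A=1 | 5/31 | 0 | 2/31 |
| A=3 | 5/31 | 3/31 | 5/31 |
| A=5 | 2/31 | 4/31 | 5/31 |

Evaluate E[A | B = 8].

P(B = 8) = 12/31.
Σ A·P over the event = 1·(2/31) + 3·(5/31) + 5·(5/31) = 42/31.
E[A | B = 8] = (42/31) / (12/31) = 7/2.

7/2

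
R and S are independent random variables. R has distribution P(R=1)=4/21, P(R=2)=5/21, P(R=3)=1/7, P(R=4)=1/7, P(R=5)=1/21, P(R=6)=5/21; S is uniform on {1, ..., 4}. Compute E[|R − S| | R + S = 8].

P(R + S = 8) = 3/28.
Summing |R−S|·P(x,y) over outcomes with R + S = 8 gives 11/42.
E[|R − S| | R + S = 8] = (11/42) / (3/28) = 22/9.

22/9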